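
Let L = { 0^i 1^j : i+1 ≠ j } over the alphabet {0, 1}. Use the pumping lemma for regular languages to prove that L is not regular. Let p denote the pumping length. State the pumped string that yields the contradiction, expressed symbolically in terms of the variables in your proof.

0^{p+p!} 1^{p+p!+1}

Assume L is regular; let p be its pumping constant.
Choose w = 0^p 1^{p+p!+1}. Since p ≠ (p+p!+1)-1 = p+p!, w ∈ L; and |w| ≥ p.
Write w = xyz as guaranteed by the lemma, with |xy| ≤ p and |y| > 0.
The first p characters of w are 0's, so xy (and hence y) consists only of 0's. Write y = 0^k, 1 ≤ k ≤ p.
Since 1 ≤ k ≤ p, k divides p!; set t = 1 + p!/k. Then xy^t z has p + (p!/k)·k = p + p! copies of 0. Now the 0-count is p+p! and (1-count)-1 = (p+p!+1)-1 = p+p!, so i+1 ≠ j fails. So xy^t z = 0^{p+p!} 1^{p+p!+1} ∉ L.
This is a contradiction; hence L is not regular.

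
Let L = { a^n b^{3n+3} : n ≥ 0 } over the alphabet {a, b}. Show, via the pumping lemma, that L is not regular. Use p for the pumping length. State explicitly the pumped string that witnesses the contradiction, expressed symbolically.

Suppose for contradiction that L is regular, and let p be the pumping length.
Choose w = a^p b^{3p+3}, which is in L with |w| = 4p+3 ≥ p.
Write w = xyz as guaranteed by the lemma, with |xy| ≤ p and |y| ≥ 1.
Since the first p symbols of w are all a's and |xy| ≤ p, y lies entirely in the leading a-block: y = a^k for some k with 1 ≤ k ≤ p.
Pump with i = 2: xy^2z = a^{p+k} b^{3p+3}. For this to lie in L we would need 3p+3 = 3(p+k)+3, which forces k = 0. But k ≥ 1, so xy^2z ∉ L.
Contradiction. Therefore L is not regular.

a^{p+k} b^{3p+3}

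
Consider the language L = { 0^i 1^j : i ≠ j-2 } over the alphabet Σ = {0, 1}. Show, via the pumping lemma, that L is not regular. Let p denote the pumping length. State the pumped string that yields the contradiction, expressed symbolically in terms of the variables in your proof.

0^{p+p!} 1^{p+p!+2}

Toward a contradiction, assume L is regular with pumping length p.
Choose w = 0^p 1^{p+p!+2}. Since p ≠ (p+p!+2)-2 = p+p!, w ∈ L; and |w| ≥ p.
Write w = xyz as guaranteed by the lemma, with |xy| ≤ p and y is nonempty.
The first p characters of w are 0's, so xy (and hence y) consists only of 0's. Write y = 0^k, 1 ≤ k ≤ p.
Since 1 ≤ k ≤ p, k divides p!; set t = 1 + p!/k. Then xy^t z has p + (p!/k)·k = p + p! copies of 0. Now the 0-count is p+p! and (1-count)-2 = (p+p!+2)-2 = p+p!, so i ≠ j-2 fails. So xy^t z = 0^{p+p!} 1^{p+p!+2} ∉ L.
This is a contradiction; hence L is not regular.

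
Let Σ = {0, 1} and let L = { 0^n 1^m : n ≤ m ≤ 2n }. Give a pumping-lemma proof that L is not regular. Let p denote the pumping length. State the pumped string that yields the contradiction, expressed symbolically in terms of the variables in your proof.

0^{p+k} 1^p

Toward a contradiction, assume L is regular with pumping length p.
Take w = 0^p 1^p ∈ L (since p ≤ p ≤ 2p), with |w| = 2p ≥ p.
The pumping lemma gives a decomposition w = xyz where |xy| ≤ p and |y| ≥ 1.
The first p characters of w are 0's, so xy (and hence y) consists only of 0's. Write y = 0^k, 1 ≤ k ≤ p.
Pump with i = 2: xy^2z = 0^{p+k} 1^p. Now n = p+k > p = m, so the condition n ≤ m fails. Thus xy^2z ∉ L.
This is a contradiction; hence L is not regular.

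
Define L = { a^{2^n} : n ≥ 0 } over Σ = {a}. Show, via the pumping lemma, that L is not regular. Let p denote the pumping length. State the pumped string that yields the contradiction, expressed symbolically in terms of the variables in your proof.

Assume L is regular; let p be its pumping constant.
Take w = a^{2^p} ∈ L with |w| = 2^p ≥ p.
Write w = xyz as guaranteed by the lemma, with |xy| ≤ p and |y| > 0.
Then y = a^k for some k with 1 ≤ k ≤ p.
Pump with i = 2: xy^2z = a^{2^p+k}. Since 1 ≤ k ≤ p < 2^p, we have 2^p < 2^p+k < 2^{p+1}, so 2^p+k is not a power of 2. So xy^2z ∉ L.
This contradicts the pumping lemma, so L is not regular.

a^{2^p+k}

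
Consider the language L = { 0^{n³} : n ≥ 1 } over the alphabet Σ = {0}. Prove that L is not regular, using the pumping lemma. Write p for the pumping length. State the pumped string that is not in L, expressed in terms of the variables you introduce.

0^{p³+k}

Assume L is regular; let p be its pumping constant.
Take w = 0^{p³} ∈ L with |w| = p³ ≥ p.
The pumping lemma gives a decomposition w = xyz where |xy| ≤ p and |y| > 0.
Then y = 0^k for some k with 1 ≤ k ≤ p.
Pump with i = 2: xy^2z = 0^{p³+k}. Since 1 ≤ k ≤ p, p³ < p³+k ≤ p³+p < p³+3p²+3p+1 = (p+1)³, so p³+k is not a perfect cube. So xy^2z ∉ L.
This is a contradiction; hence L is not regular.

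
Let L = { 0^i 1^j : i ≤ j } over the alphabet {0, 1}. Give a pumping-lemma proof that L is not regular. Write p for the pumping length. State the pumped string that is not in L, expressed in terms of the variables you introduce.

0^{p+k} 1^p

Toward a contradiction, assume L is regular with pumping length p.
Choose w = 0^p 1^p ∈ L, with |w| = 2p ≥ p.
By the pumping lemma, w = xyz with |xy| ≤ p and |y| ≥ 1.
Since the first p symbols of w are all 0's and |xy| ≤ p, y lies entirely in the leading 0-block: y = 0^k for some k with 1 ≤ k ≤ p.
Consider xy^2z = 0^{p+k} 1^p. Since k ≥ 1, the 0-count p+k exceeds the 1-count p, so i ≤ j fails; thus xy^2z ∉ L.
This contradicts the pumping lemma, so L is not regular.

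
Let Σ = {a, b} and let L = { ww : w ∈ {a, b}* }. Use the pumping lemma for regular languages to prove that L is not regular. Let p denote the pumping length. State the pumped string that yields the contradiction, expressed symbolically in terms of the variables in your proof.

Assume L is regular. Let p be the pumping length given by the pumping lemma.
Take w = a^p b^p a^p b^p = uu where u = a^pb^p; then w ∈ L and |w| = 4p ≥ p.
Write w = xyz as guaranteed by the lemma, with |xy| ≤ p and |y| ≥ 1.
Since the first p symbols of w are all a's and |xy| ≤ p, y lies entirely in the leading a-block: y = a^k for some k with 1 ≤ k ≤ p.
Pump with i = 2: xy^2z = a^{p+k} b^p a^p b^p, of length 4p+k. Suppose this equals vv. The string starts with a and ends with b, so v does too; thus the boundary between the two copies of v is a b→a transition. There is exactly one such transition, at position 2p+k, so |v| = 2p+k and |vv| = 4p+2k ≠ 4p+k since k ≥ 1. So xy^2z ∉ L.
Contradiction. Therefore L is not regular.

a^{p+k} b^p a^p b^p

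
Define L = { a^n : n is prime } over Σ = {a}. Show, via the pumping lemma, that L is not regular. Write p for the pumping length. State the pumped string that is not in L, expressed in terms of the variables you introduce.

Toward a contradiction, assume L is regular with pumping length p.
Let q be a prime with q ≥ p+2 (infinitely many primes exist), and take w = a^q ∈ L with |w| = q ≥ p.
By the pumping lemma, w = xyz with |xy| ≤ p and |y| > 0.
Then y = a^k for some k with 1 ≤ k ≤ p.
Since 1 ≤ k ≤ p, |xz| = q-k. Pump with i = q+1: |xy^{q+1}z| = (q-k)+(q+1)k = q+qk = q(1+k), which is composite (both factors ≥ 2). So xy^{q+1}z = a^{q(1+k)} ∉ L.
This contradicts the pumping lemma, so L is not regular.

a^{q(1+k)}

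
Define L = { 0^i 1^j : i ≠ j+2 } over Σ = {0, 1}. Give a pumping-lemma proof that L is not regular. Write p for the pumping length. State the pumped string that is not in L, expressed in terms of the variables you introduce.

0^{p+p!} 1^{p+p!-2}

Assume L is regular; let p be its pumping constant.
Choose w = 0^p 1^{p+p!-2}. Since p ≠ (p+p!-2)+2 = p+p!, w ∈ L; and |w| ≥ p.
The pumping lemma gives a decomposition w = xyz where |xy| ≤ p and y is nonempty.
Since the first p symbols of w are all 0's and |xy| ≤ p, y lies entirely in the leading 0-block: y = 0^k for some k with 1 ≤ k ≤ p.
Since 1 ≤ k ≤ p, k divides p!; set t = 1 + p!/k. Then xy^t z has p + (p!/k)·k = p + p! copies of 0. Now the 0-count is p+p! and (1-count)+2 = (p+p!-2)+2 = p+p!, so i ≠ j+2 fails. So xy^t z = 0^{p+p!} 1^{p+p!-2} ∉ L.
This is a contradiction; hence L is not regular.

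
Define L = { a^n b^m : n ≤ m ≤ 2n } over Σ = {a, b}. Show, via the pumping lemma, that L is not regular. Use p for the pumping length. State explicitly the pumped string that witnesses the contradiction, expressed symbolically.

Assume L is regular; let p be its pumping constant.
Take w = a^p b^p ∈ L (since p ≤ p ≤ 2p), with |w| = 2p ≥ p.
Write w = xyz as guaranteed by the lemma, with |xy| ≤ p and y is nonempty.
Since the first p symbols of w are all a's and |xy| ≤ p, y lies entirely in the leading a-block: y = a^k for some k with 1 ≤ k ≤ p.
Pump with i = 2: xy^2z = a^{p+k} b^p. Now n = p+k > p = m, so the condition n ≤ m fails. Thus xy^2z ∉ L.
This contradicts the pumping lemma, so L is not regular.

a^{p+k} b^p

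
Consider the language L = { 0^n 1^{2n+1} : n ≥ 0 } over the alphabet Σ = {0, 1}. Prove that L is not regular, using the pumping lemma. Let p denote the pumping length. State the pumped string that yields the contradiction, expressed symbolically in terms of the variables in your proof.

Assume L is regular; let p be its pumping constant.
Take w = 0^p 1^{2p+1}. Then w ∈ L and |w| = 3p+1 ≥ p.
By the pumping lemma, w = xyz with |xy| ≤ p and |y| > 0.
The first p characters of w are 0's, so xy (and hence y) consists only of 0's. Write y = 0^k, 1 ≤ k ≤ p.
Pump with i = 2: xy^2z = 0^{p+k} 1^{2p+1}. For this to lie in L we would need 2p+1 = 2(p+k)+1, which forces k = 0. But k ≥ 1, so xy^2z ∉ L.
This contradicts the pumping lemma, so L is not regular.

0^{p+k} 1^{2p+1}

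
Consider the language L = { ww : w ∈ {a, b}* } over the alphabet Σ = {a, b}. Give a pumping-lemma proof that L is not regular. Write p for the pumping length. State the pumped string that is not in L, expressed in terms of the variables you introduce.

Suppose for contradiction that L is regular, and let p be the pumping length.
Take w = a^p b^p a^p b^p = uu where u = a^pb^p; then w ∈ L and |w| = 4p ≥ p.
Write w = xyz as guaranteed by the lemma, with |xy| ≤ p and y is nonempty.
Because |xy| ≤ p and w begins with p copies of a, we have y = a^k with 1 ≤ k ≤ p.
Pump with i = 2: xy^2z = a^{p+k} b^p a^p b^p, of length 4p+k. Suppose this equals vv. The string starts with a and ends with b, so v does too; thus the boundary between the two copies of v is a b→a transition. There is exactly one such transition, at position 2p+k, so |v| = 2p+k and |vv| = 4p+2k ≠ 4p+k since k ≥ 1. So xy^2z ∉ L.
This is a contradiction; hence L is not regular.

a^{p+k} b^p a^p b^p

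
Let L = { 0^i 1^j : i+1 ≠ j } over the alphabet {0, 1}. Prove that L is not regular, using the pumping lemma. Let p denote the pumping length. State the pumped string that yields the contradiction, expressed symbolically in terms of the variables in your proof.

Assume L is regular. Let p be the pumping length given by the pumping lemma.
Choose w = 0^p 1^{p+p!+1}. Since p ≠ (p+p!+1)-1 = p+p!, w ∈ L; and |w| ≥ p.
By the pumping lemma, w = xyz with |xy| ≤ p and |y| ≥ 1.
Because |xy| ≤ p and w begins with p copies of 0, we have y = 0^k with 1 ≤ k ≤ p.
Since 1 ≤ k ≤ p, k divides p!; set t = 1 + p!/k. Then xy^t z has p + (p!/k)·k = p + p! copies of 0. Now the 0-count is p+p! and (1-count)-1 = (p+p!+1)-1 = p+p!, so i+1 ≠ j fails. So xy^t z = 0^{p+p!} 1^{p+p!+1} ∉ L.
This is a contradiction; hence L is not regular.

0^{p+p!} 1^{p+p!+1}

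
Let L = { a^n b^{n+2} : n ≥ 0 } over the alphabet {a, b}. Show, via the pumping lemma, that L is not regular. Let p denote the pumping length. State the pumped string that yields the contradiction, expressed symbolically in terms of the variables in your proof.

Suppose for contradiction that L is regular, and let p be the pumping length.
Choose w = a^p b^{p+2}, which is in L with |w| = 2p+2 ≥ p.
The pumping lemma gives a decomposition w = xyz where |xy| ≤ p and y is nonempty.
Because |xy| ≤ p and w begins with p copies of a, we have y = a^k with 1 ≤ k ≤ p.
Pump with i = 2: xy^2z = a^{p+k} b^{p+2}. For this to lie in L we would need p+2 = (p+k)+2, which forces k = 0. But k ≥ 1, so xy^2z ∉ L.
This contradicts the pumping lemma, so L is not regular.

a^{p+k} b^{p+2}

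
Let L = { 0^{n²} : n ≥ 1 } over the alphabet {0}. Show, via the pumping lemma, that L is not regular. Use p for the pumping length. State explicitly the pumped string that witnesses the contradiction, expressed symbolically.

0^{p²+k}

Toward a contradiction, assume L is regular with pumping length p.
Take w = 0^{p²} ∈ L with |w| = p² ≥ p.
Write w = xyz as guaranteed by the lemma, with |xy| ≤ p and |y| > 0.
Then y = 0^k for some k with 1 ≤ k ≤ p.
Pump with i = 2: xy^2z = 0^{p²+k}. Since 1 ≤ k ≤ p, p² < p²+k ≤ p²+p < (p+1)², so p²+k lies strictly between consecutive squares and is not a perfect square. So xy^2z ∉ L.
This is a contradiction; hence L is not regular.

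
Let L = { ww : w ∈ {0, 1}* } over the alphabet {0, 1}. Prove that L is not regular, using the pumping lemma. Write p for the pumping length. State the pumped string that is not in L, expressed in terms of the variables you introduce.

0^{p+k} 1^p 0^p 1^p

Assume L is regular. Let p be the pumping length given by the pumping lemma.
Take w = 0^p 1^p 0^p 1^p = uu where u = 0^p1^p; then w ∈ L and |w| = 4p ≥ p.
The pumping lemma gives a decomposition w = xyz where |xy| ≤ p and |y| ≥ 1.
Since the first p symbols of w are all 0's and |xy| ≤ p, y lies entirely in the leading 0-block: y = 0^k for some k with 1 ≤ k ≤ p.
Pump with i = 2: xy^2z = 0^{p+k} 1^p 0^p 1^p, of length 4p+k. Suppose this equals vv. The string starts with 0 and ends with 1, so v does too; thus the boundary between the two copies of v is a 1→0 transition. There is exactly one such transition, at position 2p+k, so |v| = 2p+k and |vv| = 4p+2k ≠ 4p+k since k ≥ 1. So xy^2z ∉ L.
This contradicts the pumping lemma, so L is not regular.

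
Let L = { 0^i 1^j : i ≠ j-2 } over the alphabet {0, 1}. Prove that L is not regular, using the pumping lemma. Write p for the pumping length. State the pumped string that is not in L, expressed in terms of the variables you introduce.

0^{p+p!} 1^{p+p!+2}

Assume L is regular. Let p be the pumping length given by the pumping lemma.
Choose w = 0^p 1^{p+p!+2}. Since p ≠ (p+p!+2)-2 = p+p!, w ∈ L; and |w| ≥ p.
Write w = xyz as guaranteed by the lemma, with |xy| ≤ p and |y| > 0.
Since the first p symbols of w are all 0's and |xy| ≤ p, y lies entirely in the leading 0-block: y = 0^k for some k with 1 ≤ k ≤ p.
Since 1 ≤ k ≤ p, k divides p!; set t = 1 + p!/k. Then xy^t z has p + (p!/k)·k = p + p! copies of 0. Now the 0-count is p+p! and (1-count)-2 = (p+p!+2)-2 = p+p!, so i ≠ j-2 fails. So xy^t z = 0^{p+p!} 1^{p+p!+2} ∉ L.
This is a contradiction; hence L is not regular.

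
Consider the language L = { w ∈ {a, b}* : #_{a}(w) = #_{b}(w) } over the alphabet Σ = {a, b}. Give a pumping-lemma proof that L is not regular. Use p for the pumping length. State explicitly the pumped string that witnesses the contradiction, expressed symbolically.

Assume L is regular; let p be its pumping constant.
Choose w = a^p b^p ∈ L with |w| = 2p ≥ p.
Write w = xyz as guaranteed by the lemma, with |xy| ≤ p and y is nonempty.
The first p characters of w are a's, so xy (and hence y) consists only of a's. Write y = a^k, 1 ≤ k ≤ p.
Pump with i = 2: xy^2z = a^{p+k} b^p has p+k occurrences of a but only p of b. Since k ≥ 1 the counts differ, so xy^2z ∉ L.
This is a contradiction; hence L is not regular.

a^{p+k} b^p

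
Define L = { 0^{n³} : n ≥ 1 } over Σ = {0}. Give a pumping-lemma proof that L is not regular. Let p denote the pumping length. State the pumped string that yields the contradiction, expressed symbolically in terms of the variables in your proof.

Assume L is regular. Let p be the pumping length given by the pumping lemma.
Take w = 0^{p³} ∈ L with |w| = p³ ≥ p.
Write w = xyz as guaranteed by the lemma, with |xy| ≤ p and |y| > 0.
Then y = 0^k for some k with 1 ≤ k ≤ p.
Pump with i = 2: xy^2z = 0^{p³+k}. Since 1 ≤ k ≤ p, p³ < p³+k ≤ p³+p < p³+3p²+3p+1 = (p+1)³, so p³+k is not a perfect cube. So xy^2z ∉ L.
Contradiction. Therefore L is not regular.

0^{p³+k}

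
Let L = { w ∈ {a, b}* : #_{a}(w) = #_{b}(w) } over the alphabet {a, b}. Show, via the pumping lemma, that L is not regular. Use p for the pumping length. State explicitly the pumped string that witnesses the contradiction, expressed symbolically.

Toward a contradiction, assume L is regular with pumping length p.
Choose w = a^p b^p ∈ L with |w| = 2p ≥ p.
The pumping lemma gives a decomposition w = xyz where |xy| ≤ p and |y| > 0.
Because |xy| ≤ p and w begins with p copies of a, we have y = a^k with 1 ≤ k ≤ p.
Pump with i = 2: xy^2z = a^{p+k} b^p has p+k occurrences of a but only p of b. Since k ≥ 1 the counts differ, so xy^2z ∉ L.
Contradiction. Therefore L is not regular.

a^{p+k} b^p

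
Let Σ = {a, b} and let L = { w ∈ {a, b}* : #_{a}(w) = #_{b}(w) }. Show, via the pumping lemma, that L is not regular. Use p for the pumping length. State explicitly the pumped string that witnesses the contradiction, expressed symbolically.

a^{p+k} b^p

Toward a contradiction, assume L is regular with pumping length p.
Choose w = a^p b^p ∈ L with |w| = 2p ≥ p.
Write w = xyz as guaranteed by the lemma, with |xy| ≤ p and y is nonempty.
The first p characters of w are a's, so xy (and hence y) consists only of a's. Write y = a^k, 1 ≤ k ≤ p.
Pump with i = 2: xy^2z = a^{p+k} b^p has p+k occurrences of a but only p of b. Since k ≥ 1 the counts differ, so xy^2z ∉ L.
This contradicts the pumping lemma, so L is not regular.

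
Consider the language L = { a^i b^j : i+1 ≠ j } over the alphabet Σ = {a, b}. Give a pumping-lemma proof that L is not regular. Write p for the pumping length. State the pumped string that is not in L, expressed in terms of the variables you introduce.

Assume L is regular; let p be its pumping constant.
Choose w = a^p b^{p+p!+1}. Since p ≠ (p+p!+1)-1 = p+p!, w ∈ L; and |w| ≥ p.
The pumping lemma gives a decomposition w = xyz where |xy| ≤ p and |y| ≥ 1.
Since the first p symbols of w are all a's and |xy| ≤ p, y lies entirely in the leading a-block: y = a^k for some k with 1 ≤ k ≤ p.
Since 1 ≤ k ≤ p, k divides p!; set t = 1 + p!/k. Then xy^t z has p + (p!/k)·k = p + p! copies of a. Now the a-count is p+p! and (b-count)-1 = (p+p!+1)-1 = p+p!, so i+1 ≠ j fails. So xy^t z = a^{p+p!} b^{p+p!+1} ∉ L.
Contradiction. Therefore L is not regular.

a^{p+p!} b^{p+p!+1}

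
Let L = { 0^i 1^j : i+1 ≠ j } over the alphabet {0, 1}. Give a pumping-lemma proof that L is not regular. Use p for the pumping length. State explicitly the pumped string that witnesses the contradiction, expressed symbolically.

Toward a contradiction, assume L is regular with pumping length p.
Choose w = 0^p 1^{p+p!+1}. Since p ≠ (p+p!+1)-1 = p+p!, w ∈ L; and |w| ≥ p.
The pumping lemma gives a decomposition w = xyz where |xy| ≤ p and |y| ≥ 1.
The first p characters of w are 0's, so xy (and hence y) consists only of 0's. Write y = 0^k, 1 ≤ k ≤ p.
Since 1 ≤ k ≤ p, k divides p!; set t = 1 + p!/k. Then xy^t z has p + (p!/k)·k = p + p! copies of 0. Now the 0-count is p+p! and (1-count)-1 = (p+p!+1)-1 = p+p!, so i+1 ≠ j fails. So xy^t z = 0^{p+p!} 1^{p+p!+1} ∉ L.
This is a contradiction; hence L is not regular.

0^{p+p!} 1^{p+p!+1}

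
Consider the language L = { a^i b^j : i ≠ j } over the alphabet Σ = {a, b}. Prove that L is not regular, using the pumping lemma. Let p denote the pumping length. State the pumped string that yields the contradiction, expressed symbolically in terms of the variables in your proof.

a^{p+p!} b^{p+p!}

Assume L is regular; let p be its pumping constant.
Choose w = a^p b^{p+p!}. Since p ≠ p+p!, w ∈ L; and |w| ≥ p.
The pumping lemma gives a decomposition w = xyz where |xy| ≤ p and |y| > 0.
Because |xy| ≤ p and w begins with p copies of a, we have y = a^k with 1 ≤ k ≤ p.
Since 1 ≤ k ≤ p, k divides p!; set t = 1 + p!/k. Then xy^t z has p + (p!/k)·k = p + p! copies of a. Now the a-count equals the b-count, so i ≠ j fails. So xy^t z = a^{p+p!} b^{p+p!} ∉ L.
Contradiction. Therefore L is not regular.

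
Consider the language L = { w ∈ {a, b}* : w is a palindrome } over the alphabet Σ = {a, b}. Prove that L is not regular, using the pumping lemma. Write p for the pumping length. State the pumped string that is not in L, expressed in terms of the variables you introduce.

a^{p+k} b a^p

Suppose for contradiction that L is regular, and let p be the pumping length.
Take w = a^p b a^p, a palindrome of length 2p+1 ≥ p.
The pumping lemma gives a decomposition w = xyz where |xy| ≤ p and |y| > 0.
The first p characters of w are a's, so xy (and hence y) consists only of a's. Write y = a^k, 1 ≤ k ≤ p.
Pump with i = 2: xy^2z = a^{p+k} b a^p. Its reverse is a^p b a^{p+k}, which differs from xy^2z since k ≥ 1. So xy^2z is not a palindrome and xy^2z ∉ L.
Contradiction. Therefore L is not regular.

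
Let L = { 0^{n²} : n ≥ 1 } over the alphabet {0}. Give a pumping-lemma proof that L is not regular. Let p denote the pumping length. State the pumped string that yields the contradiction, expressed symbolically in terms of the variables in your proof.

0^{p²+k}

Assume L is regular. Let p be the pumping length given by the pumping lemma.
Take w = 0^{p²} ∈ L with |w| = p² ≥ p.
By the pumping lemma, w = xyz with |xy| ≤ p and y is nonempty.
Then y = 0^k for some k with 1 ≤ k ≤ p.
Pump with i = 2: xy^2z = 0^{p²+k}. Since 1 ≤ k ≤ p, p² < p²+k ≤ p²+p < (p+1)², so p²+k lies strictly between consecutive squares and is not a perfect square. So xy^2z ∉ L.
This contradicts the pumping lemma, so L is not regular.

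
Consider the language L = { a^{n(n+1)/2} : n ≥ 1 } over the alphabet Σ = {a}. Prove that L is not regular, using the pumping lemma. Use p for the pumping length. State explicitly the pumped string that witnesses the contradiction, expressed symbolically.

a^{p(p+1)/2+k}

Assume L is regular; let p be its pumping constant.
Take w = a^{p(p+1)/2} ∈ L with |w| = p(p+1)/2 ≥ p.
Write w = xyz as guaranteed by the lemma, with |xy| ≤ p and y is nonempty.
Then y = a^k for some k with 1 ≤ k ≤ p.
Pump with i = 2: xy^2z = a^{p(p+1)/2+k}. Since 1 ≤ k ≤ p, p(p+1)/2 < p(p+1)/2+k ≤ p(p+1)/2+p < (p+1)(p+2)/2, so p(p+1)/2+k is strictly between consecutive triangular numbers. So xy^2z ∉ L.
This contradicts the pumping lemma, so L is not regular.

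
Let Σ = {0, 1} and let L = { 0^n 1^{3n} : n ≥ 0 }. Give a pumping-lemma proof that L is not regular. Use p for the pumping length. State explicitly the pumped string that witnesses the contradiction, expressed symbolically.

0^{p+k} 1^{3p}

Suppose for contradiction that L is regular, and let p be the pumping length.
Take w = 0^p 1^{3p}. Then w ∈ L and |w| = 4p ≥ p.
Write w = xyz as guaranteed by the lemma, with |xy| ≤ p and |y| ≥ 1.
Since the first p symbols of w are all 0's and |xy| ≤ p, y lies entirely in the leading 0-block: y = 0^k for some k with 1 ≤ k ≤ p.
Pump with i = 2: xy^2z = 0^{p+k} 1^{3p}. For this to lie in L we would need 3p = 3(p+k), which forces k = 0. But k ≥ 1, so xy^2z ∉ L.
Contradiction. Therefore L is not regular.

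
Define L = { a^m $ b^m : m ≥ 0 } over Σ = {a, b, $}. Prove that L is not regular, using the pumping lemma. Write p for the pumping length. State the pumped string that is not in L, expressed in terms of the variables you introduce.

Assume L is regular. Let p be the pumping length given by the pumping lemma.
Take w = a^p $ b^p ∈ L with |w| = 2p+1 ≥ p.
The pumping lemma gives a decomposition w = xyz where |xy| ≤ p and y is nonempty.
Since the first p symbols of w are all a's and |xy| ≤ p, y lies entirely in the leading a-block: y = a^k for some k with 1 ≤ k ≤ p.
Pump with i = 2: xy^2z = a^{p+k} $ b^p, which would require p+k = p. But k ≥ 1, so xy^2z ∉ L.
This is a contradiction; hence L is not regular.

a^{p+k} $ b^p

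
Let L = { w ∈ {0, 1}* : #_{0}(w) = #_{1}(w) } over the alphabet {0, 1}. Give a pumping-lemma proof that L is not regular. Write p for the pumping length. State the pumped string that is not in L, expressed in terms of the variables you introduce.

Assume L is regular; let p be its pumping constant.
Choose w = 0^p 1^p ∈ L with |w| = 2p ≥ p.
By the pumping lemma, w = xyz with |xy| ≤ p and y is nonempty.
The first p characters of w are 0's, so xy (and hence y) consists only of 0's. Write y = 0^k, 1 ≤ k ≤ p.
Pump with i = 2: xy^2z = 0^{p+k} 1^p has p+k occurrences of 0 but only p of 1. Since k ≥ 1 the counts differ, so xy^2z ∉ L.
This contradicts the pumping lemma, so L is not regular.

0^{p+k} 1^p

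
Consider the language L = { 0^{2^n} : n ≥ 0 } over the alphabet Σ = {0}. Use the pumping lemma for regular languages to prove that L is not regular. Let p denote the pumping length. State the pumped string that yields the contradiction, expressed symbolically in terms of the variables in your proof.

Assume L is regular; let p be its pumping constant.
Take w = 0^{2^p} ∈ L with |w| = 2^p ≥ p.
Write w = xyz as guaranteed by the lemma, with |xy| ≤ p and |y| > 0.
Then y = 0^k for some k with 1 ≤ k ≤ p.
Pump with i = 2: xy^2z = 0^{2^p+k}. Since 1 ≤ k ≤ p < 2^p, we have 2^p < 2^p+k < 2^{p+1}, so 2^p+k is not a power of 2. So xy^2z ∉ L.
This contradicts the pumping lemma, so L is not regular.

0^{2^p+k}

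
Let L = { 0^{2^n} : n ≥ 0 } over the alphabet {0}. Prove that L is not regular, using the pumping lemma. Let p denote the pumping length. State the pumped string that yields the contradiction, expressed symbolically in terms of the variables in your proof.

Suppose for contradiction that L is regular, and let p be the pumping length.
Take w = 0^{2^p} ∈ L with |w| = 2^p ≥ p.
The pumping lemma gives a decomposition w = xyz where |xy| ≤ p and |y| ≥ 1.
Then y = 0^k for some k with 1 ≤ k ≤ p.
Pump with i = 2: xy^2z = 0^{2^p+k}. Since 1 ≤ k ≤ p < 2^p, we have 2^p < 2^p+k < 2^{p+1}, so 2^p+k is not a power of 2. So xy^2z ∉ L.
This contradicts the pumping lemma, so L is not regular.

0^{2^p+k}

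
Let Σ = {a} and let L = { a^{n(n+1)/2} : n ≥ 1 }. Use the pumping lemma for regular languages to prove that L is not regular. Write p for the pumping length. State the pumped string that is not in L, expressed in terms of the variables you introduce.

a^{p(p+1)/2+k}

Suppose for contradiction that L is regular, and let p be the pumping length.
Take w = a^{p(p+1)/2} ∈ L with |w| = p(p+1)/2 ≥ p.
By the pumping lemma, w = xyz with |xy| ≤ p and y is nonempty.
Then y = a^k for some k with 1 ≤ k ≤ p.
Pump with i = 2: xy^2z = a^{p(p+1)/2+k}. Since 1 ≤ k ≤ p, p(p+1)/2 < p(p+1)/2+k ≤ p(p+1)/2+p < (p+1)(p+2)/2, so p(p+1)/2+k is strictly between consecutive triangular numbers. So xy^2z ∉ L.
This contradicts the pumping lemma, so L is not regular.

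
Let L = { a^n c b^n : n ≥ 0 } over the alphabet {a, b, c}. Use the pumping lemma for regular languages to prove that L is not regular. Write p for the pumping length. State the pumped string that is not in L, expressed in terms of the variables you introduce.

a^{p+k} c b^p

Suppose for contradiction that L is regular, and let p be the pumping length.
Take w = a^p c b^p ∈ L with |w| = 2p+1 ≥ p.
The pumping lemma gives a decomposition w = xyz where |xy| ≤ p and |y| ≥ 1.
The first p characters of w are a's, so xy (and hence y) consists only of a's. Write y = a^k, 1 ≤ k ≤ p.
Pump with i = 2: xy^2z = a^{p+k} c b^p, which would require p+k = p. But k ≥ 1, so xy^2z ∉ L.
This contradicts the pumping lemma, so L is not regular.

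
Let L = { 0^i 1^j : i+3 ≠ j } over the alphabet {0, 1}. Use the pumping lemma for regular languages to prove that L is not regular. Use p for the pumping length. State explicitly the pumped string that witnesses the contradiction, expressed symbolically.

0^{p+p!} 1^{p+p!+3}

Assume L is regular. Let p be the pumping length given by the pumping lemma.
Choose w = 0^p 1^{p+p!+3}. Since p ≠ (p+p!+3)-3 = p+p!, w ∈ L; and |w| ≥ p.
By the pumping lemma, w = xyz with |xy| ≤ p and |y| ≥ 1.
The first p characters of w are 0's, so xy (and hence y) consists only of 0's. Write y = 0^k, 1 ≤ k ≤ p.
Since 1 ≤ k ≤ p, k divides p!; set t = 1 + p!/k. Then xy^t z has p + (p!/k)·k = p + p! copies of 0. Now the 0-count is p+p! and (1-count)-3 = (p+p!+3)-3 = p+p!, so i+3 ≠ j fails. So xy^t z = 0^{p+p!} 1^{p+p!+3} ∉ L.
This contradicts the pumping lemma, so L is not regular.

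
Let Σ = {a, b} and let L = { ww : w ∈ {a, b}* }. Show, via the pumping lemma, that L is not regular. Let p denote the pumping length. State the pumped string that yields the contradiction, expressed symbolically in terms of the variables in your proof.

Assume L is regular; let p be its pumping constant.
Take w = a^p b^p a^p b^p = uu where u = a^pb^p; then w ∈ L and |w| = 4p ≥ p.
The pumping lemma gives a decomposition w = xyz where |xy| ≤ p and |y| ≥ 1.
Because |xy| ≤ p and w begins with p copies of a, we have y = a^k with 1 ≤ k ≤ p.
Pump with i = 2: xy^2z = a^{p+k} b^p a^p b^p, of length 4p+k. Suppose this equals vv. The string starts with a and ends with b, so v does too; thus the boundary between the two copies of v is a b→a transition. There is exactly one such transition, at position 2p+k, so |v| = 2p+k and |vv| = 4p+2k ≠ 4p+k since k ≥ 1. So xy^2z ∉ L.
This contradicts the pumping lemma, so L is not regular.

a^{p+k} b^p a^p b^p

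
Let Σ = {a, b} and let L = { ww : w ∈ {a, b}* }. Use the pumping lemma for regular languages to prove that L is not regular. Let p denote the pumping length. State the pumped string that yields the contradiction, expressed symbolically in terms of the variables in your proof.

a^{p+k} b^p a^p b^p

Assume L is regular. Let p be the pumping length given by the pumping lemma.
Take w = a^p b^p a^p b^p = uu where u = a^pb^p; then w ∈ L and |w| = 4p ≥ p.
By the pumping lemma, w = xyz with |xy| ≤ p and |y| > 0.
Since the first p symbols of w are all a's and |xy| ≤ p, y lies entirely in the leading a-block: y = a^k for some k with 1 ≤ k ≤ p.
Pump with i = 2: xy^2z = a^{p+k} b^p a^p b^p, of length 4p+k. Suppose this equals vv. The string starts with a and ends with b, so v does too; thus the boundary between the two copies of v is a b→a transition. There is exactly one such transition, at position 2p+k, so |v| = 2p+k and |vv| = 4p+2k ≠ 4p+k since k ≥ 1. So xy^2z ∉ L.
This is a contradiction; hence L is not regular.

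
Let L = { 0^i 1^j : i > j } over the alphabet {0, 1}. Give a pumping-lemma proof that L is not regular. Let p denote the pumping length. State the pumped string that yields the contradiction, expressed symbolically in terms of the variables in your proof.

0^{p+1-k} 1^p

Toward a contradiction, assume L is regular with pumping length p.
Choose w = 0^{p+1} 1^p ∈ L, with |w| = 2p+1 ≥ p.
The pumping lemma gives a decomposition w = xyz where |xy| ≤ p and y is nonempty.
Since the first p symbols of w are all 0's and |xy| ≤ p, y lies entirely in the leading 0-block: y = 0^k for some k with 1 ≤ k ≤ p.
Consider xy^0z = xz = 0^{p+1-k} 1^p. Since k ≥ 1, the 0-count p+1-k is at most p, so i > j fails; thus xz ∉ L.
Contradiction. Therefore L is not regular.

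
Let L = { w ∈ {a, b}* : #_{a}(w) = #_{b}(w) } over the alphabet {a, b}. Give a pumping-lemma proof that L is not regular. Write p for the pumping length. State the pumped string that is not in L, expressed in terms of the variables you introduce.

Suppose for contradiction that L is regular, and let p be the pumping length.
Choose w = a^p b^p ∈ L with |w| = 2p ≥ p.
The pumping lemma gives a decomposition w = xyz where |xy| ≤ p and |y| > 0.
Since the first p symbols of w are all a's and |xy| ≤ p, y lies entirely in the leading a-block: y = a^k for some k with 1 ≤ k ≤ p.
Pump with i = 2: xy^2z = a^{p+k} b^p has p+k occurrences of a but only p of b. Since k ≥ 1 the counts differ, so xy^2z ∉ L.
This contradicts the pumping lemma, so L is not regular.

a^{p+k} b^p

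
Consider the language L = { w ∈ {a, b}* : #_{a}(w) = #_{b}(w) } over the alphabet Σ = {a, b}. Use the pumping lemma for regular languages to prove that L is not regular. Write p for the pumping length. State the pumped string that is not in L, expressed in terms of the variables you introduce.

a^{p+k} b^p

Assume L is regular. Let p be the pumping length given by the pumping lemma.
Choose w = a^p b^p ∈ L with |w| = 2p ≥ p.
By the pumping lemma, w = xyz with |xy| ≤ p and y is nonempty.
The first p characters of w are a's, so xy (and hence y) consists only of a's. Write y = a^k, 1 ≤ k ≤ p.
Pump with i = 2: xy^2z = a^{p+k} b^p has p+k occurrences of a but only p of b. Since k ≥ 1 the counts differ, so xy^2z ∉ L.
This is a contradiction; hence L is not regular.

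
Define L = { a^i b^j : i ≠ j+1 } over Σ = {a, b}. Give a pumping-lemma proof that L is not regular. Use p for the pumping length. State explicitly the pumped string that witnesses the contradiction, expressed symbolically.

Toward a contradiction, assume L is regular with pumping length p.
Choose w = a^p b^{p+p!-1}. Since p ≠ (p+p!-1)+1 = p+p!, w ∈ L; and |w| ≥ p.
The pumping lemma gives a decomposition w = xyz where |xy| ≤ p and |y| > 0.
The first p characters of w are a's, so xy (and hence y) consists only of a's. Write y = a^k, 1 ≤ k ≤ p.
Since 1 ≤ k ≤ p, k divides p!; set t = 1 + p!/k. Then xy^t z has p + (p!/k)·k = p + p! copies of a. Now the a-count is p+p! and (b-count)+1 = (p+p!-1)+1 = p+p!, so i ≠ j+1 fails. So xy^t z = a^{p+p!} b^{p+p!-1} ∉ L.
This contradicts the pumping lemma, so L is not regular.

a^{p+p!} b^{p+p!-1}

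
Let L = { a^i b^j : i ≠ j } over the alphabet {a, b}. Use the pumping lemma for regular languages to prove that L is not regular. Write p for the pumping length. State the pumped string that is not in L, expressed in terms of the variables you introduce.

a^{p+p!} b^{p+p!}

Assume L is regular. Let p be the pumping length given by the pumping lemma.
Choose w = a^p b^{p+p!}. Since p ≠ p+p!, w ∈ L; and |w| ≥ p.
Write w = xyz as guaranteed by the lemma, with |xy| ≤ p and y is nonempty.
Since the first p symbols of w are all a's and |xy| ≤ p, y lies entirely in the leading a-block: y = a^k for some k with 1 ≤ k ≤ p.
Since 1 ≤ k ≤ p, k divides p!; set t = 1 + p!/k. Then xy^t z has p + (p!/k)·k = p + p! copies of a. Now the a-count equals the b-count, so i ≠ j fails. So xy^t z = a^{p+p!} b^{p+p!} ∉ L.
This is a contradiction; hence L is not regular.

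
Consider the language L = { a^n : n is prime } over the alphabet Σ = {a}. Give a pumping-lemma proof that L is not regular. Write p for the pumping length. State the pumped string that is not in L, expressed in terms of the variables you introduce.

a^{q(1+k)}

Suppose for contradiction that L is regular, and let p be the pumping length.
Let q be a prime with q ≥ p+2 (infinitely many primes exist), and take w = a^q ∈ L with |w| = q ≥ p.
The pumping lemma gives a decomposition w = xyz where |xy| ≤ p and |y| > 0.
Then y = a^k for some k with 1 ≤ k ≤ p.
Since 1 ≤ k ≤ p, |xz| = q-k. Pump with i = q+1: |xy^{q+1}z| = (q-k)+(q+1)k = q+qk = q(1+k), which is composite (both factors ≥ 2). So xy^{q+1}z = a^{q(1+k)} ∉ L.
This contradicts the pumping lemma, so L is not regular.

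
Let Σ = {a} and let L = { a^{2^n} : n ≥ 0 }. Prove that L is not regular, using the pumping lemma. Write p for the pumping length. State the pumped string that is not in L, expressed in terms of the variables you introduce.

Toward a contradiction, assume L is regular with pumping length p.
Take w = a^{2^p} ∈ L with |w| = 2^p ≥ p.
By the pumping lemma, w = xyz with |xy| ≤ p and y is nonempty.
Then y = a^k for some k with 1 ≤ k ≤ p.
Pump with i = 2: xy^2z = a^{2^p+k}. Since 1 ≤ k ≤ p < 2^p, we have 2^p < 2^p+k < 2^{p+1}, so 2^p+k is not a power of 2. So xy^2z ∉ L.
This is a contradiction; hence L is not regular.

a^{2^p+k}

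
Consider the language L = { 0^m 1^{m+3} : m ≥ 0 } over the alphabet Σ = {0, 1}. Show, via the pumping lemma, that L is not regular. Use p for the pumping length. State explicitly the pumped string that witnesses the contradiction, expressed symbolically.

0^{p+k} 1^{p+3}

Assume L is regular; let p be its pumping constant.
Take w = 0^p 1^{p+3}. Then w ∈ L and |w| = 2p+3 ≥ p.
Write w = xyz as guaranteed by the lemma, with |xy| ≤ p and |y| > 0.
Because |xy| ≤ p and w begins with p copies of 0, we have y = 0^k with 1 ≤ k ≤ p.
Pump with i = 2: xy^2z = 0^{p+k} 1^{p+3}. For this to lie in L we would need p+3 = (p+k)+3, which forces k = 0. But k ≥ 1, so xy^2z ∉ L.
This contradicts the pumping lemma, so L is not regular.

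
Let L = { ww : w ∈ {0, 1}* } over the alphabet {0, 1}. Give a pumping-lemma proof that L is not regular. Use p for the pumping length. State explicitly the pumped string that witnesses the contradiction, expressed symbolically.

Toward a contradiction, assume L is regular with pumping length p.
Take w = 0^p 1^p 0^p 1^p = uu where u = 0^p1^p; then w ∈ L and |w| = 4p ≥ p.
By the pumping lemma, w = xyz with |xy| ≤ p and y is nonempty.
The first p characters of w are 0's, so xy (and hence y) consists only of 0's. Write y = 0^k, 1 ≤ k ≤ p.
Pump with i = 2: xy^2z = 0^{p+k} 1^p 0^p 1^p, of length 4p+k. Suppose this equals vv. The string starts with 0 and ends with 1, so v does too; thus the boundary between the two copies of v is a 1→0 transition. There is exactly one such transition, at position 2p+k, so |v| = 2p+k and |vv| = 4p+2k ≠ 4p+k since k ≥ 1. So xy^2z ∉ L.
This is a contradiction; hence L is not regular.

0^{p+k} 1^p 0^p 1^p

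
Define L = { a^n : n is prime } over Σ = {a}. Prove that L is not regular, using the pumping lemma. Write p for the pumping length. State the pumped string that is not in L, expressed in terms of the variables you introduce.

a^{q(1+k)}

Assume L is regular; let p be its pumping constant.
Let q be a prime with q ≥ p+2 (infinitely many primes exist), and take w = a^q ∈ L with |w| = q ≥ p.
By the pumping lemma, w = xyz with |xy| ≤ p and |y| ≥ 1.
Then y = a^k for some k with 1 ≤ k ≤ p.
Since 1 ≤ k ≤ p, |xz| = q-k. Pump with i = q+1: |xy^{q+1}z| = (q-k)+(q+1)k = q+qk = q(1+k), which is composite (both factors ≥ 2). So xy^{q+1}z = a^{q(1+k)} ∉ L.
This is a contradiction; hence L is not regular.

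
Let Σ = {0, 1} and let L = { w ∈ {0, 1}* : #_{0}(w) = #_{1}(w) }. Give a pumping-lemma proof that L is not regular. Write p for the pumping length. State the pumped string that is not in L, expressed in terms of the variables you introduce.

Assume L is regular. Let p be the pumping length given by the pumping lemma.
Choose w = 0^p 1^p ∈ L with |w| = 2p ≥ p.
Write w = xyz as guaranteed by the lemma, with |xy| ≤ p and y is nonempty.
Since the first p symbols of w are all 0's and |xy| ≤ p, y lies entirely in the leading 0-block: y = 0^k for some k with 1 ≤ k ≤ p.
Pump with i = 2: xy^2z = 0^{p+k} 1^p has p+k occurrences of 0 but only p of 1. Since k ≥ 1 the counts differ, so xy^2z ∉ L.
This is a contradiction; hence L is not regular.

0^{p+k} 1^p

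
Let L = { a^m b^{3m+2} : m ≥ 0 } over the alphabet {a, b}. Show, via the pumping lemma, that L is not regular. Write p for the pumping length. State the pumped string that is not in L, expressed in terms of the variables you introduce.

a^{p+k} b^{3p+2}

Suppose for contradiction that L is regular, and let p be the pumping length.
Take w = a^p b^{3p+2}. Then w ∈ L and |w| = 4p+2 ≥ p.
The pumping lemma gives a decomposition w = xyz where |xy| ≤ p and |y| ≥ 1.
Since the first p symbols of w are all a's and |xy| ≤ p, y lies entirely in the leading a-block: y = a^k for some k with 1 ≤ k ≤ p.
Pump with i = 2: xy^2z = a^{p+k} b^{3p+2}. For this to lie in L we would need 3p+2 = 3(p+k)+2, which forces k = 0. But k ≥ 1, so xy^2z ∉ L.
This is a contradiction; hence L is not regular.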